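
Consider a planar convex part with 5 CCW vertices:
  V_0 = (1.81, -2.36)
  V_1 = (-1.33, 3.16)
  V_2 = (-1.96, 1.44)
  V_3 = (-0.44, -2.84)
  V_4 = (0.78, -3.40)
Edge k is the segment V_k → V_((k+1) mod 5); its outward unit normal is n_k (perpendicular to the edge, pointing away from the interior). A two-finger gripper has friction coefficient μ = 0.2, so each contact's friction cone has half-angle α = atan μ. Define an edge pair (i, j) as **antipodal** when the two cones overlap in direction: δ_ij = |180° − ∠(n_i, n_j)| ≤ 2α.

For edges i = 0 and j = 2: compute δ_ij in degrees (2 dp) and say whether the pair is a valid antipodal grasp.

α = atan 0.2 = 11.31°;  2α = 22.62°
edge 0: e_0 = (-3.14, +5.52);  n_0 = (+0.8692, +0.4944)
edge 2: e_2 = (+1.52, -4.28);  n_2 = (-0.9423, -0.3347)
∠(n_0, n_2) = 169.92°
δ = |180° − 169.92°| = 10.08°
10.08° ≤ 2α = 22.62°  →  valid

δ = 10.08°, valid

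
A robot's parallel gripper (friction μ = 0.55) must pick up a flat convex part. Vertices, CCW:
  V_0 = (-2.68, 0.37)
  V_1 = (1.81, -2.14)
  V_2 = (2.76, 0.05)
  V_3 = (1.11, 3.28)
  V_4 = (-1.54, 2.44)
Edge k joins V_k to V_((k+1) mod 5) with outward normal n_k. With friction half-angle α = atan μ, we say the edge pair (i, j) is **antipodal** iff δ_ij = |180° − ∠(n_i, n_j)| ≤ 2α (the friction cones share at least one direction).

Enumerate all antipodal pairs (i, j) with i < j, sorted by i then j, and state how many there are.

count = 5; pairs: (0,2), (0,3), (1,3), (1,4), (2,4)

α = atan 0.55 = 28.81°;  2α = 57.62°
n_0 = (-0.4880, -0.8729)
n_1 = (+0.9174, -0.3980)
n_2 = (+0.8905, +0.4549)
n_3 = (-0.3022, +0.9533)
n_4 = (-0.8759, +0.4824)
  (0,1): δ = 84.24°  ·
  (0,2): δ = 33.73°  ✓
  (0,3): δ = 46.79°  ✓
  (0,4): δ = 90.36°  ·
  (1,2): δ = 129.49°  ·
  (1,3): δ = 48.96°  ✓
  (1,4): δ = 5.39°  ✓
  (2,3): δ = 99.47°  ·
  (2,4): δ = 55.90°  ✓
  (3,4): δ = 136.43°  ·
antipodal pairs: 5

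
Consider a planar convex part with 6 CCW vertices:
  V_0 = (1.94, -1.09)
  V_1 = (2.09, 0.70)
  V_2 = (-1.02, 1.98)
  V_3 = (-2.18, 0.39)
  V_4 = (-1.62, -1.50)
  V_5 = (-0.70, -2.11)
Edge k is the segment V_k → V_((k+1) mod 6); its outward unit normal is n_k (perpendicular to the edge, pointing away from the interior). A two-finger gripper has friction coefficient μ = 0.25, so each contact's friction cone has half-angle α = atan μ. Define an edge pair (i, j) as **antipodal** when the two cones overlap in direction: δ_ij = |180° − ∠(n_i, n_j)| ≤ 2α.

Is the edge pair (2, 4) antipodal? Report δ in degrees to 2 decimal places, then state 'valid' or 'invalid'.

α = atan 0.25 = 14.04°;  2α = 28.07°
edge 2: e_2 = (-1.16, -1.59);  n_2 = (-0.8079, +0.5894)
edge 4: e_4 = (+0.92, -0.61);  n_4 = (-0.5526, -0.8334)
∠(n_2, n_4) = 92.57°
δ = |180° − 92.57°| = 87.43°
87.43° > 2α = 28.07°  →  invalid

δ = 87.43°, invalid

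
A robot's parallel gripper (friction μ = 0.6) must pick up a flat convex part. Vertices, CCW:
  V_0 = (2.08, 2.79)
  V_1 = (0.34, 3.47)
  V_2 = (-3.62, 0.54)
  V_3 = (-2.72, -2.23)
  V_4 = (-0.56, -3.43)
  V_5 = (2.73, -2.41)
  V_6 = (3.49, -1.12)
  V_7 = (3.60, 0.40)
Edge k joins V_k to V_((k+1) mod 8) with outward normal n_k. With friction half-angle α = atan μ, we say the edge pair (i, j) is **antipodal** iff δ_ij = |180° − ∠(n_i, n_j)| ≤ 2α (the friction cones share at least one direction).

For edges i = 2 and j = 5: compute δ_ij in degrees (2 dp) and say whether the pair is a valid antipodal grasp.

α = atan 0.6 = 30.96°;  2α = 61.93°
edge 2: e_2 = (+0.90, -2.77);  n_2 = (-0.9511, -0.3090)
edge 5: e_5 = (+0.76, +1.29);  n_5 = (+0.8616, -0.5076)
∠(n_2, n_5) = 131.50°
δ = |180° − 131.50°| = 48.50°
48.50° ≤ 2α = 61.93°  →  valid

δ = 48.50°, valid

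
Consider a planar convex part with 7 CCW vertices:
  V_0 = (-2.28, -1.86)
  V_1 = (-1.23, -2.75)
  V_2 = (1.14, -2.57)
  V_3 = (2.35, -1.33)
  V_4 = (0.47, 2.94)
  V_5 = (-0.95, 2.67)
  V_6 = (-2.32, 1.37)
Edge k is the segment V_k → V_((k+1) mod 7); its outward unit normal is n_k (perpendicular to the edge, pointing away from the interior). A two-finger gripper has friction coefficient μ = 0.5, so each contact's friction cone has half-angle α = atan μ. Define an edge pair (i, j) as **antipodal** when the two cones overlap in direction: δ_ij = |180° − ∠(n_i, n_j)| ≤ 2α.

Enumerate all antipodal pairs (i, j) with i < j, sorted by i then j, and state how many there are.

count = 8; pairs: (0,3), (0,4), (1,4), (1,5), (2,4), (2,5), (2,6), (3,6)

α = atan 0.5 = 26.57°;  2α = 53.13°
n_0 = (-0.6466, -0.7628)
n_1 = (+0.0757, -0.9971)
n_2 = (+0.7157, -0.6984)
n_3 = (+0.9152, +0.4030)
n_4 = (-0.1868, +0.9824)
n_5 = (-0.6883, +0.7254)
n_6 = (-0.9999, -0.0124)
  (0,1): δ = 135.37°  ·
  (0,2): δ = 94.01°  ·
  (0,3): δ = 25.95°  ✓
  (0,4): δ = 51.05°  ✓
  (0,5): δ = 83.78°  ·
  (0,6): δ = 130.99°  ·
  (1,2): δ = 138.64°  ·
  (1,3): δ = 70.58°  ·
  (1,4): δ = 6.42°  ✓
  (1,5): δ = 39.15°  ✓
  (1,6): δ = 86.37°  ·
  (2,3): δ = 111.94°  ·
  (2,4): δ = 34.94°  ✓
  (2,5): δ = 2.20°  ✓
  (2,6): δ = 45.01°  ✓
  (3,4): δ = 103.00°  ·
  (3,5): δ = 70.26°  ·
  (3,6): δ = 23.05°  ✓
  (4,5): δ = 147.27°  ·
  (4,6): δ = 100.06°  ·
  (5,6): δ = 132.79°  ·
antipodal pairs: 8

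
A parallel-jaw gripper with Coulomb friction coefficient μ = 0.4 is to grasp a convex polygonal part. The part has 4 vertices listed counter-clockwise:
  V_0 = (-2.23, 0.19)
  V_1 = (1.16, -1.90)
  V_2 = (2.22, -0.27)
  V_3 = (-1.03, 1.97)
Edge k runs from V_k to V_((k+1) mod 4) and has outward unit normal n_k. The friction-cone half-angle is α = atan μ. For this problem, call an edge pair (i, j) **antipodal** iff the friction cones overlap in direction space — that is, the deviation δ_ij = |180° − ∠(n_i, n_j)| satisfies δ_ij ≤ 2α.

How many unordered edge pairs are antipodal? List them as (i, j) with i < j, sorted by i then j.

count = 2; pairs: (0,2), (1,3)

α = atan 0.4 = 21.80°;  2α = 43.60°
n_0 = (-0.5248, -0.8512)
n_1 = (+0.8383, -0.5452)
n_2 = (+0.5675, +0.8234)
n_3 = (-0.8292, +0.5590)
  (0,1): δ = 91.38°  ·
  (0,2): δ = 2.92°  ✓
  (0,3): δ = 87.67°  ·
  (1,2): δ = 91.54°  ·
  (1,3): δ = 0.95°  ✓
  (2,3): δ = 89.41°  ·
antipodal pairs: 2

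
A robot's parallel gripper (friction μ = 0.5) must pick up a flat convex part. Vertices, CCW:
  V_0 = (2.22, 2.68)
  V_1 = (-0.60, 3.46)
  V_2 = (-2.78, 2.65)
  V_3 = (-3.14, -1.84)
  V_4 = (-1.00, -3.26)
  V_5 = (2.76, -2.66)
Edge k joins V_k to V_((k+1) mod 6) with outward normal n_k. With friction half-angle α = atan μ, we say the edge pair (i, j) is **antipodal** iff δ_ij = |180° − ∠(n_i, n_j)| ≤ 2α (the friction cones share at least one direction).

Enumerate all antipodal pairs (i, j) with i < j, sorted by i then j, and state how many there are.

count = 5; pairs: (0,3), (0,4), (1,4), (2,5), (3,5)

α = atan 0.5 = 26.57°;  2α = 53.13°
n_0 = (+0.2666, +0.9638)
n_1 = (-0.3483, +0.9374)
n_2 = (-0.9968, +0.0799)
n_3 = (-0.5529, -0.8332)
n_4 = (+0.1576, -0.9875)
n_5 = (+0.9949, +0.1006)
  (0,1): δ = 144.16°  ·
  (0,2): δ = 79.12°  ·
  (0,3): δ = 18.11°  ✓
  (0,4): δ = 24.53°  ✓
  (0,5): δ = 111.24°  ·
  (1,2): δ = 114.97°  ·
  (1,3): δ = 53.95°  ·
  (1,4): δ = 11.32°  ✓
  (1,5): δ = 75.39°  ·
  (2,3): δ = 118.98°  ·
  (2,4): δ = 76.35°  ·
  (2,5): δ = 10.36°  ✓
  (3,4): δ = 137.37°  ·
  (3,5): δ = 50.66°  ✓
  (4,5): δ = 93.29°  ·
antipodal pairs: 5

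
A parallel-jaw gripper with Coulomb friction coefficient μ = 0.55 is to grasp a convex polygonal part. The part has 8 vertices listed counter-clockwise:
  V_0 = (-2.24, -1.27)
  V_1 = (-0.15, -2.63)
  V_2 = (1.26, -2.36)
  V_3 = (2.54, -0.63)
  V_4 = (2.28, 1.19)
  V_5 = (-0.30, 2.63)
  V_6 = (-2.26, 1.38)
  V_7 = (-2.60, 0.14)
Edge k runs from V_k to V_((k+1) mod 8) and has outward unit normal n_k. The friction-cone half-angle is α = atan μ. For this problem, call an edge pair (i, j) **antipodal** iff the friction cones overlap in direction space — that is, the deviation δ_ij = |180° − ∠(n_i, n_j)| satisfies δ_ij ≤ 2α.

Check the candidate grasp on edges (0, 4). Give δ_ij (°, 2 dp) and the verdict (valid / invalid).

δ = 3.89°, valid

α = atan 0.55 = 28.81°;  2α = 57.62°
edge 0: e_0 = (+2.09, -1.36);  n_0 = (-0.5454, -0.8382)
edge 4: e_4 = (-2.58, +1.44);  n_4 = (+0.4874, +0.8732)
∠(n_0, n_4) = 176.11°
δ = |180° − 176.11°| = 3.89°
3.89° ≤ 2α = 57.62°  →  valid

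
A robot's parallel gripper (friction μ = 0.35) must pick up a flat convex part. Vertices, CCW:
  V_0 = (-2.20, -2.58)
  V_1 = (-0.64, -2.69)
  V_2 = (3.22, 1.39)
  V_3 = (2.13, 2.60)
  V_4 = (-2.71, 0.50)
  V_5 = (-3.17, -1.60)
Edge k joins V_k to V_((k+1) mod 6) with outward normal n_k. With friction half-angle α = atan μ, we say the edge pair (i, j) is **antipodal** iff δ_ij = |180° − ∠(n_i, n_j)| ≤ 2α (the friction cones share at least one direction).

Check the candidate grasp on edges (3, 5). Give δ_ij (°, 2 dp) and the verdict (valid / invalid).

δ = 68.75°, invalid

α = atan 0.35 = 19.29°;  2α = 38.58°
edge 3: e_3 = (-4.84, -2.10);  n_3 = (-0.3980, +0.9174)
edge 5: e_5 = (+0.97, -0.98);  n_5 = (-0.7107, -0.7035)
∠(n_3, n_5) = 111.25°
δ = |180° − 111.25°| = 68.75°
68.75° > 2α = 38.58°  →  invalid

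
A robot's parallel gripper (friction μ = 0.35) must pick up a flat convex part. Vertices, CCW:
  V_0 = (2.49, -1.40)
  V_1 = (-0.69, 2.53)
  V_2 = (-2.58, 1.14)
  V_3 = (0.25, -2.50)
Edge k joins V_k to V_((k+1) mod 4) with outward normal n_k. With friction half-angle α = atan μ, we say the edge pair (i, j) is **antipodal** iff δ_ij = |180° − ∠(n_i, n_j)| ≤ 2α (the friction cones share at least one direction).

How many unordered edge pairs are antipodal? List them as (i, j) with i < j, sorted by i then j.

α = atan 0.35 = 19.29°;  2α = 38.58°
n_0 = (+0.7774, +0.6290)
n_1 = (-0.5925, +0.8056)
n_2 = (-0.7895, -0.6138)
n_3 = (+0.4408, -0.8976)
  (0,1): δ = 92.65°  ·
  (0,2): δ = 1.11°  ✓
  (0,3): δ = 77.18°  ·
  (1,2): δ = 88.47°  ·
  (1,3): δ = 10.18°  ✓
  (2,3): δ = 101.71°  ·
antipodal pairs: 2

count = 2; pairs: (0,2), (1,3)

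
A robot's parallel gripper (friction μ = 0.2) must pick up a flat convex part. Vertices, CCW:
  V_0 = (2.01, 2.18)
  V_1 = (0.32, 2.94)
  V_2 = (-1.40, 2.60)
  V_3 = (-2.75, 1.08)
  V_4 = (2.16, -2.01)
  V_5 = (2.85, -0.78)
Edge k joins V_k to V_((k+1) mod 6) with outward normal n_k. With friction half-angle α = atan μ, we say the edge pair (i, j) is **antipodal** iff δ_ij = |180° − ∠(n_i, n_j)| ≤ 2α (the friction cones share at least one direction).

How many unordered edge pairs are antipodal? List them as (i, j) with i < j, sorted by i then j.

α = atan 0.2 = 11.31°;  2α = 22.62°
n_0 = (+0.4101, +0.9120)
n_1 = (-0.1939, +0.9810)
n_2 = (-0.7477, +0.6641)
n_3 = (-0.5326, -0.8463)
n_4 = (+0.8721, -0.4893)
n_5 = (+0.9620, +0.2730)
  (0,1): δ = 144.60°  ·
  (0,2): δ = 107.40°  ·
  (0,3): δ = 7.97°  ✓
  (0,4): δ = 84.92°  ·
  (0,5): δ = 130.06°  ·
  (1,2): δ = 142.79°  ·
  (1,3): δ = 43.37°  ·
  (1,4): δ = 49.53°  ·
  (1,5): δ = 94.66°  ·
  (2,3): δ = 80.57°  ·
  (2,4): δ = 12.32°  ✓
  (2,5): δ = 57.45°  ·
  (3,4): δ = 87.11°  ·
  (3,5): δ = 41.97°  ·
  (4,5): δ = 134.87°  ·
antipodal pairs: 2

count = 2; pairs: (0,3), (2,4)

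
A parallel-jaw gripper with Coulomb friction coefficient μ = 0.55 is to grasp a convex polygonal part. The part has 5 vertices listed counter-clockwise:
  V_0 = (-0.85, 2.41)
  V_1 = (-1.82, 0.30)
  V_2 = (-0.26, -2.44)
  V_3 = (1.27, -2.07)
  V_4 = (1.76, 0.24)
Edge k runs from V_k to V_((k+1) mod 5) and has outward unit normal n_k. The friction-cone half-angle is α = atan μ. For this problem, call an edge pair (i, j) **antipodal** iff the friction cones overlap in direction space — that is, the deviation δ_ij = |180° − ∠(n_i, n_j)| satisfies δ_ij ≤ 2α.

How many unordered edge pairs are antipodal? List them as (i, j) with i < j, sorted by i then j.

count = 5; pairs: (0,2), (0,3), (1,3), (1,4), (2,4)

α = atan 0.55 = 28.81°;  2α = 57.62°
n_0 = (-0.9086, +0.4177)
n_1 = (-0.8690, -0.4948)
n_2 = (+0.2351, -0.9720)
n_3 = (+0.9782, -0.2075)
n_4 = (+0.6393, +0.7689)
  (0,1): δ = 125.66°  ·
  (0,2): δ = 51.72°  ✓
  (0,3): δ = 12.71°  ✓
  (0,4): δ = 74.95°  ·
  (1,2): δ = 106.06°  ·
  (1,3): δ = 41.63°  ✓
  (1,4): δ = 20.60°  ✓
  (2,3): δ = 115.57°  ·
  (2,4): δ = 53.34°  ✓
  (3,4): δ = 117.76°  ·
antipodal pairs: 5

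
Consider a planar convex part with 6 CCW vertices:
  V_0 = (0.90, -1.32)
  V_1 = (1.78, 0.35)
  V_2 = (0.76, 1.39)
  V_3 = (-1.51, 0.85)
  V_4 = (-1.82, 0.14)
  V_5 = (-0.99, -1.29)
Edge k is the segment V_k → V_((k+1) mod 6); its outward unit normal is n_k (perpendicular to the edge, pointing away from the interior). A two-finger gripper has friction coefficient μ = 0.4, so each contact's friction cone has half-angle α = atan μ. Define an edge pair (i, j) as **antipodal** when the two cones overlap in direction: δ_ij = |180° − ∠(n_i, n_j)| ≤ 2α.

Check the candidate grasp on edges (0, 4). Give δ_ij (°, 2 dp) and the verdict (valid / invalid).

α = atan 0.4 = 21.80°;  2α = 43.60°
edge 0: e_0 = (+0.88, +1.67);  n_0 = (+0.8847, -0.4662)
edge 4: e_4 = (+0.83, -1.43);  n_4 = (-0.8649, -0.5020)
∠(n_0, n_4) = 122.08°
δ = |180° − 122.08°| = 57.92°
57.92° > 2α = 43.60°  →  invalid

δ = 57.92°, invalid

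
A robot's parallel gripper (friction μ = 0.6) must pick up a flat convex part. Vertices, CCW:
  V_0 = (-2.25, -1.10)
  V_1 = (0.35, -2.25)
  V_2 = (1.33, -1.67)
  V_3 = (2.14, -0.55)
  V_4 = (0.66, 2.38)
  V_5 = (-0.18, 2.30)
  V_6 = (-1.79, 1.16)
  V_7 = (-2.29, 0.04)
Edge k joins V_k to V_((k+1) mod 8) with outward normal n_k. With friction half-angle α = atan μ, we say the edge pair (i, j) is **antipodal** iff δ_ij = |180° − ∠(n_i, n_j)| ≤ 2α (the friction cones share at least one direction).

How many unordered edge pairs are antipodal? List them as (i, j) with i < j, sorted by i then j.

count = 13; pairs: (0,3), (0,4), (0,5), (1,4), (1,5), (1,6), (1,7), (2,4), (2,5), (2,6), (2,7), (3,6), (3,7)

α = atan 0.6 = 30.96°;  2α = 61.93°
n_0 = (-0.4045, -0.9145)
n_1 = (+0.5093, -0.8606)
n_2 = (+0.8103, -0.5860)
n_3 = (+0.8926, +0.4509)
n_4 = (-0.0948, +0.9955)
n_5 = (-0.5779, +0.8161)
n_6 = (-0.9131, +0.4077)
n_7 = (-0.9994, -0.0351)
  (0,1): δ = 125.52°  ·
  (0,2): δ = 102.01°  ·
  (0,3): δ = 39.34°  ✓
  (0,4): δ = 29.30°  ✓
  (0,5): δ = 59.16°  ✓
  (0,6): δ = 89.80°  ·
  (0,7): δ = 115.87°  ·
  (1,2): δ = 156.49°  ·
  (1,3): δ = 93.82°  ·
  (1,4): δ = 25.18°  ✓
  (1,5): δ = 4.68°  ✓
  (1,6): δ = 35.32°  ✓
  (1,7): δ = 61.39°  ✓
  (2,3): δ = 117.33°  ·
  (2,4): δ = 48.68°  ✓
  (2,5): δ = 18.82°  ✓
  (2,6): δ = 11.82°  ✓
  (2,7): δ = 37.88°  ✓
  (3,4): δ = 111.36°  ·
  (3,5): δ = 81.50°  ·
  (3,6): δ = 50.86°  ✓
  (3,7): δ = 24.79°  ✓
  (4,5): δ = 150.14°  ·
  (4,6): δ = 119.50°  ·
  (4,7): δ = 93.43°  ·
  (5,6): δ = 149.36°  ·
  (5,7): δ = 123.29°  ·
  (6,7): δ = 153.93°  ·
antipodal pairs: 13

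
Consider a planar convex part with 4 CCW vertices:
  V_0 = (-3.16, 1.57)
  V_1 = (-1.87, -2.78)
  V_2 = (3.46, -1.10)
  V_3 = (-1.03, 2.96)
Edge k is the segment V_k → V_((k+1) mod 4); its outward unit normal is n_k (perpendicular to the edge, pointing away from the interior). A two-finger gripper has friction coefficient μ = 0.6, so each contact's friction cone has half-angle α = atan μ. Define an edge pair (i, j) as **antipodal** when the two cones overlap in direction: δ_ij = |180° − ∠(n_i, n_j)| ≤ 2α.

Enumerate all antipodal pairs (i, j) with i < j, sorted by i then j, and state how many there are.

α = atan 0.6 = 30.96°;  2α = 61.93°
n_0 = (-0.9587, -0.2843)
n_1 = (+0.3006, -0.9537)
n_2 = (+0.6707, +0.7417)
n_3 = (-0.5465, +0.8375)
  (0,1): δ = 89.02°  ·
  (0,2): δ = 31.36°  ✓
  (0,3): δ = 106.61°  ·
  (1,2): δ = 59.62°  ✓
  (1,3): δ = 15.63°  ✓
  (2,3): δ = 104.75°  ·
antipodal pairs: 3

count = 3; pairs: (0,2), (1,2), (1,3)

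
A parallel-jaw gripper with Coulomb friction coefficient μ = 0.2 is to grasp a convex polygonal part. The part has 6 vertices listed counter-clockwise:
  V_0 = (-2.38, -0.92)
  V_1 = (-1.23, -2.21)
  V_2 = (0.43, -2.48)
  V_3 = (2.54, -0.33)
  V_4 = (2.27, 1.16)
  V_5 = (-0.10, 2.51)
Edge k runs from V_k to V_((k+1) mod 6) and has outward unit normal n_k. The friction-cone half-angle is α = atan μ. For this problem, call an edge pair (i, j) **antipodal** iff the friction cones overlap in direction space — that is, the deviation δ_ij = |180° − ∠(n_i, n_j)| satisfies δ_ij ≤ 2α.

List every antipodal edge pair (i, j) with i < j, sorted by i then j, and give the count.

α = atan 0.2 = 11.31°;  2α = 22.62°
n_0 = (-0.7465, -0.6654)
n_1 = (-0.1605, -0.9870)
n_2 = (+0.7137, -0.7004)
n_3 = (+0.9840, +0.1783)
n_4 = (+0.4950, +0.8689)
n_5 = (-0.8328, +0.5536)
  (0,1): δ = 140.95°  ·
  (0,2): δ = 86.18°  ·
  (0,3): δ = 31.45°  ·
  (0,4): δ = 18.62°  ✓
  (0,5): δ = 104.67°  ·
  (1,2): δ = 125.22°  ·
  (1,3): δ = 70.49°  ·
  (1,4): δ = 20.43°  ✓
  (1,5): δ = 65.63°  ·
  (2,3): δ = 125.27°  ·
  (2,4): δ = 75.20°  ·
  (2,5): δ = 10.85°  ✓
  (3,4): δ = 129.94°  ·
  (3,5): δ = 43.88°  ·
  (4,5): δ = 93.95°  ·
antipodal pairs: 3

count = 3; pairs: (0,4), (1,4), (2,5)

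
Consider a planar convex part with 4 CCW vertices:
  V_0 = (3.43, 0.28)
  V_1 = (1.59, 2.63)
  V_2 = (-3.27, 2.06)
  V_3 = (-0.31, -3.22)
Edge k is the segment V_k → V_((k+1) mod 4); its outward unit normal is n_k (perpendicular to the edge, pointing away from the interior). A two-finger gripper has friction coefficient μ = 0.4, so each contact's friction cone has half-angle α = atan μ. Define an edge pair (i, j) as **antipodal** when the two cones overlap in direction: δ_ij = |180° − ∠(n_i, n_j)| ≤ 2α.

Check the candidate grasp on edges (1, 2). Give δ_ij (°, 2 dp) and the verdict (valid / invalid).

α = atan 0.4 = 21.80°;  2α = 43.60°
edge 1: e_1 = (-4.86, -0.57);  n_1 = (-0.1165, +0.9932)
edge 2: e_2 = (+2.96, -5.28);  n_2 = (-0.8723, -0.4890)
∠(n_1, n_2) = 112.59°
δ = |180° − 112.59°| = 67.41°
67.41° > 2α = 43.60°  →  invalid

δ = 67.41°, invalid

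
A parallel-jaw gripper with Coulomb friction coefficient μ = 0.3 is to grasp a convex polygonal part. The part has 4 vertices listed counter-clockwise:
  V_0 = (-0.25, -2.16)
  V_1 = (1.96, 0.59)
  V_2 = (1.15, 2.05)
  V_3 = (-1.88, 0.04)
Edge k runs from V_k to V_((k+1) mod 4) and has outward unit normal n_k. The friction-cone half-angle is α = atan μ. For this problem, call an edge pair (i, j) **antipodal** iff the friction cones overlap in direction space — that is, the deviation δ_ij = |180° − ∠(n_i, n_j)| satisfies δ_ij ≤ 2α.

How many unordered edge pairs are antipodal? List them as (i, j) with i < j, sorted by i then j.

count = 2; pairs: (0,2), (1,3)

α = atan 0.3 = 16.70°;  2α = 33.40°
n_0 = (+0.7795, -0.6264)
n_1 = (+0.8744, +0.4851)
n_2 = (-0.5528, +0.8333)
n_3 = (-0.8035, -0.5953)
  (0,1): δ = 112.19°  ·
  (0,2): δ = 17.65°  ✓
  (0,3): δ = 75.32°  ·
  (1,2): δ = 85.46°  ·
  (1,3): δ = 7.51°  ✓
  (2,3): δ = 87.02°  ·
antipodal pairs: 2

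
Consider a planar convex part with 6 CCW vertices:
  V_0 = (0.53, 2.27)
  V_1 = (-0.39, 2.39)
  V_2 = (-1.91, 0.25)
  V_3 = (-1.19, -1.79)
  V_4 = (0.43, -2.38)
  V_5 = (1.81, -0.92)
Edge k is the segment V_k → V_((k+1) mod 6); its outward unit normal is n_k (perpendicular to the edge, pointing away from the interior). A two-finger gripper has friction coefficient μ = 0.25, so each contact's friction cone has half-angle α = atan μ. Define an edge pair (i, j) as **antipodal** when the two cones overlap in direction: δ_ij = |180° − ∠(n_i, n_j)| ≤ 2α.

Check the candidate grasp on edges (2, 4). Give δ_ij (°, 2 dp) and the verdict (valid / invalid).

α = atan 0.25 = 14.04°;  2α = 28.07°
edge 2: e_2 = (+0.72, -2.04);  n_2 = (-0.9430, -0.3328)
edge 4: e_4 = (+1.38, +1.46);  n_4 = (+0.7267, -0.6869)
∠(n_2, n_4) = 117.17°
δ = |180° − 117.17°| = 62.83°
62.83° > 2α = 28.07°  →  invalid

δ = 62.83°, invalid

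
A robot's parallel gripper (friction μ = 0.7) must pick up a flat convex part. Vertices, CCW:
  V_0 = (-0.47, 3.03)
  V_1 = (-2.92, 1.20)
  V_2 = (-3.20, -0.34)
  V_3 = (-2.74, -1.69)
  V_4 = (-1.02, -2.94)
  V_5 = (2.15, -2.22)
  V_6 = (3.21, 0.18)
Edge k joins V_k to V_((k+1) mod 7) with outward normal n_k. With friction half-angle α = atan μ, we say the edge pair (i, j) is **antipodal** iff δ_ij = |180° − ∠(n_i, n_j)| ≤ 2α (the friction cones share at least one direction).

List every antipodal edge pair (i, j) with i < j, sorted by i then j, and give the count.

α = atan 0.7 = 34.99°;  2α = 69.98°
n_0 = (-0.5984, +0.8012)
n_1 = (-0.9839, +0.1789)
n_2 = (-0.9466, -0.3225)
n_3 = (-0.5879, -0.8089)
n_4 = (+0.2215, -0.9752)
n_5 = (+0.9148, -0.4040)
n_6 = (+0.6123, +0.7906)
  (0,1): δ = 137.06°  ·
  (0,2): δ = 107.94°  ·
  (0,3): δ = 72.77°  ·
  (0,4): δ = 23.96°  ✓
  (0,5): δ = 29.41°  ✓
  (0,6): δ = 105.49°  ·
  (1,2): δ = 150.88°  ·
  (1,3): δ = 115.70°  ·
  (1,4): δ = 66.90°  ✓
  (1,5): δ = 13.52°  ✓
  (1,6): δ = 62.55°  ✓
  (2,3): δ = 144.82°  ·
  (2,4): δ = 96.02°  ·
  (2,5): δ = 42.65°  ✓
  (2,6): δ = 33.43°  ✓
  (3,4): δ = 131.20°  ·
  (3,5): δ = 77.82°  ·
  (3,6): δ = 1.75°  ✓
  (4,5): δ = 126.63°  ·
  (4,6): δ = 50.55°  ✓
  (5,6): δ = 103.93°  ·
antipodal pairs: 9

count = 9; pairs: (0,4), (0,5), (1,4), (1,5), (1,6), (2,5), (2,6), (3,6), (4,6)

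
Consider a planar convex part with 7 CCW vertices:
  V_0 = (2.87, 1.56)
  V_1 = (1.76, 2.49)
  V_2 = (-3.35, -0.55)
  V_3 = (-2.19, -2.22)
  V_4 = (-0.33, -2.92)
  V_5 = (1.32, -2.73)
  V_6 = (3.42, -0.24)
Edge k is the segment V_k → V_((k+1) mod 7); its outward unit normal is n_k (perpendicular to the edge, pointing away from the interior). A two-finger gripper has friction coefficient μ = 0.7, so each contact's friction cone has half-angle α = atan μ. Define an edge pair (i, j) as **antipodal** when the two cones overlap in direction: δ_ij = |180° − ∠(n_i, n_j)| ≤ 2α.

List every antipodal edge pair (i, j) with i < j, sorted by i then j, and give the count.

α = atan 0.7 = 34.99°;  2α = 69.98°
n_0 = (+0.6422, +0.7665)
n_1 = (-0.5113, +0.8594)
n_2 = (-0.8213, -0.5705)
n_3 = (-0.3522, -0.9359)
n_4 = (+0.1144, -0.9934)
n_5 = (+0.7644, -0.6447)
n_6 = (+0.9564, +0.2922)
  (0,1): δ = 109.29°  ·
  (0,2): δ = 15.26°  ✓
  (0,3): δ = 19.33°  ✓
  (0,4): δ = 46.53°  ✓
  (0,5): δ = 89.81°  ·
  (0,6): δ = 146.95°  ·
  (1,2): δ = 85.96°  ·
  (1,3): δ = 51.37°  ✓
  (1,4): δ = 24.18°  ✓
  (1,5): δ = 19.11°  ✓
  (1,6): δ = 76.24°  ·
  (2,3): δ = 145.41°  ·
  (2,4): δ = 118.22°  ·
  (2,5): δ = 74.93°  ·
  (2,6): δ = 17.79°  ✓
  (3,4): δ = 152.81°  ·
  (3,5): δ = 109.52°  ·
  (3,6): δ = 52.39°  ✓
  (4,5): δ = 136.71°  ·
  (4,6): δ = 79.58°  ·
  (5,6): δ = 122.87°  ·
antipodal pairs: 8

count = 8; pairs: (0,2), (0,3), (0,4), (1,3), (1,4), (1,5), (2,6), (3,6)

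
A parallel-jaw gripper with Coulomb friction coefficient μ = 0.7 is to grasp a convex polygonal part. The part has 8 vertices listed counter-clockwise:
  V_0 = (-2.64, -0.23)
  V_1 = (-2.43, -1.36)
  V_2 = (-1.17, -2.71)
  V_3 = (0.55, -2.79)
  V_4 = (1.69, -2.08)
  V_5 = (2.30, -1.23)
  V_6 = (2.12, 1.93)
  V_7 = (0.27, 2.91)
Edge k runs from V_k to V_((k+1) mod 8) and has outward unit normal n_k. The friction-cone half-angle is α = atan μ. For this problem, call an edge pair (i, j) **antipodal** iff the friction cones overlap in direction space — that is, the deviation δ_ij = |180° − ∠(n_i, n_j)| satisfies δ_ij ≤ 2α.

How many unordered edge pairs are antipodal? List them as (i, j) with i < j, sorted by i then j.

α = atan 0.7 = 34.99°;  2α = 69.98°
n_0 = (-0.9832, -0.1827)
n_1 = (-0.7311, -0.6823)
n_2 = (-0.0465, -0.9989)
n_3 = (+0.5287, -0.8488)
n_4 = (+0.8124, -0.5830)
n_5 = (+0.9984, +0.0569)
n_6 = (+0.4681, +0.8837)
n_7 = (-0.7335, +0.6797)
  (0,1): δ = 147.50°  ·
  (0,2): δ = 103.19°  ·
  (0,3): δ = 68.61°  ✓
  (0,4): δ = 46.19°  ✓
  (0,5): δ = 7.27°  ✓
  (0,6): δ = 51.56°  ✓
  (0,7): δ = 126.65°  ·
  (1,2): δ = 135.69°  ·
  (1,3): δ = 101.11°  ·
  (1,4): δ = 78.69°  ·
  (1,5): δ = 39.76°  ✓
  (1,6): δ = 19.06°  ✓
  (1,7): δ = 94.15°  ·
  (2,3): δ = 145.42°  ·
  (2,4): δ = 123.00°  ·
  (2,5): δ = 84.08°  ·
  (2,6): δ = 25.25°  ✓
  (2,7): δ = 49.84°  ✓
  (3,4): δ = 157.58°  ·
  (3,5): δ = 118.65°  ·
  (3,6): δ = 59.83°  ✓
  (3,7): δ = 15.26°  ✓
  (4,5): δ = 141.07°  ·
  (4,6): δ = 82.25°  ·
  (4,7): δ = 7.16°  ✓
  (5,6): δ = 121.17°  ·
  (5,7): δ = 46.08°  ✓
  (6,7): δ = 104.91°  ·
antipodal pairs: 12

count = 12; pairs: (0,3), (0,4), (0,5), (0,6), (1,5), (1,6), (2,6), (2,7), (3,6), (3,7), (4,7), (5,7)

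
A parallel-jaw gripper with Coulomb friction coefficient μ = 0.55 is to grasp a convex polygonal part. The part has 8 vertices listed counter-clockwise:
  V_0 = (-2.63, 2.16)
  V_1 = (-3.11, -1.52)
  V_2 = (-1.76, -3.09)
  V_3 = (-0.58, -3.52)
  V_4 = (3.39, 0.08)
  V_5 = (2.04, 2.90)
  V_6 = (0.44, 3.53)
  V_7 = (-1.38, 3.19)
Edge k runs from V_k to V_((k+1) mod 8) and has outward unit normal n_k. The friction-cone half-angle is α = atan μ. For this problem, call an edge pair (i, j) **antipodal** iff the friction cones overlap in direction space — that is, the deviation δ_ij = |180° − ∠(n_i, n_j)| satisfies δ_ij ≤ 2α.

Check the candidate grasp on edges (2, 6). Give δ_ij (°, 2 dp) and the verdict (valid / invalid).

δ = 30.60°, valid

α = atan 0.55 = 28.81°;  2α = 57.62°
edge 2: e_2 = (+1.18, -0.43);  n_2 = (-0.3424, -0.9396)
edge 6: e_6 = (-1.82, -0.34);  n_6 = (-0.1836, +0.9830)
∠(n_2, n_6) = 149.40°
δ = |180° − 149.40°| = 30.60°
30.60° ≤ 2α = 57.62°  →  valid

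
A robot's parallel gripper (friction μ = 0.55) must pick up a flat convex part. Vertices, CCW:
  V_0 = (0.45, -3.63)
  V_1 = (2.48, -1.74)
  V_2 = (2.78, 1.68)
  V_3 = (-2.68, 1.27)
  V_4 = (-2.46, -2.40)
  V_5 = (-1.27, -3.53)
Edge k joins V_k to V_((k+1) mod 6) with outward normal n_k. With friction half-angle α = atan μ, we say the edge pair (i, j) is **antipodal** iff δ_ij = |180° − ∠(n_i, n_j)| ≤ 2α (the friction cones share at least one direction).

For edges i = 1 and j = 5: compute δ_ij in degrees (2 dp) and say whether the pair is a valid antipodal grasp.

δ = 91.69°, invalid

α = atan 0.55 = 28.81°;  2α = 57.62°
edge 1: e_1 = (+0.30, +3.42);  n_1 = (+0.9962, -0.0874)
edge 5: e_5 = (+1.72, -0.10);  n_5 = (-0.0580, -0.9983)
∠(n_1, n_5) = 88.31°
δ = |180° − 88.31°| = 91.69°
91.69° > 2α = 57.62°  →  invalid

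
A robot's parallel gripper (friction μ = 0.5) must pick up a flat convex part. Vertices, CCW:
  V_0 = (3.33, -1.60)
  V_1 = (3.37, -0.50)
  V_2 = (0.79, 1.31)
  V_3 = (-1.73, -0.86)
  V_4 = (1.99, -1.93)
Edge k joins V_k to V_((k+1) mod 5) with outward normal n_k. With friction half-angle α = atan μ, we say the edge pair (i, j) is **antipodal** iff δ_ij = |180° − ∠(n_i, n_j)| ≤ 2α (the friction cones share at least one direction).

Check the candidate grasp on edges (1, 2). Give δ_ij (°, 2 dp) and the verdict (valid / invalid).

α = atan 0.5 = 26.57°;  2α = 53.13°
edge 1: e_1 = (-2.58, +1.81);  n_1 = (+0.5743, +0.8186)
edge 2: e_2 = (-2.52, -2.17);  n_2 = (-0.6525, +0.7578)
∠(n_1, n_2) = 75.78°
δ = |180° − 75.78°| = 104.22°
104.22° > 2α = 53.13°  →  invalid

δ = 104.22°, invalid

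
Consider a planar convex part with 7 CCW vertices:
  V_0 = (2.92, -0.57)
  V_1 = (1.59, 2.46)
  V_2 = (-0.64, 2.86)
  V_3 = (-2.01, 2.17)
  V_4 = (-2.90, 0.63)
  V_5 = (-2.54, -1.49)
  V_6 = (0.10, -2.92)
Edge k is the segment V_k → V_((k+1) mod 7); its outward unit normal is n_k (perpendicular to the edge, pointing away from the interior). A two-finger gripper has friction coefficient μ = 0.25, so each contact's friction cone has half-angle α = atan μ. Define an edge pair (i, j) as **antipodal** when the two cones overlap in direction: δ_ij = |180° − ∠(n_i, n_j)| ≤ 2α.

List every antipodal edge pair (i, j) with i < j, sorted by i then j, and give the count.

count = 4; pairs: (0,4), (1,5), (2,6), (3,6)

α = atan 0.25 = 14.04°;  2α = 28.07°
n_0 = (+0.9157, +0.4019)
n_1 = (+0.1766, +0.9843)
n_2 = (-0.4498, +0.8931)
n_3 = (-0.8658, +0.5004)
n_4 = (-0.9859, -0.1674)
n_5 = (-0.4763, -0.8793)
n_6 = (+0.6402, -0.7682)
  (0,1): δ = 123.87°  ·
  (0,2): δ = 86.97°  ·
  (0,3): δ = 53.72°  ·
  (0,4): δ = 14.06°  ✓
  (0,5): δ = 37.86°  ·
  (0,6): δ = 106.11°  ·
  (1,2): δ = 143.10°  ·
  (1,3): δ = 109.86°  ·
  (1,4): δ = 70.19°  ·
  (1,5): δ = 18.27°  ✓
  (1,6): δ = 49.97°  ·
  (2,3): δ = 146.76°  ·
  (2,4): δ = 107.09°  ·
  (2,5): δ = 55.18°  ·
  (2,6): δ = 13.07°  ✓
  (3,4): δ = 140.34°  ·
  (3,5): δ = 88.42°  ·
  (3,6): δ = 20.17°  ✓
  (4,5): δ = 128.08°  ·
  (4,6): δ = 59.83°  ·
  (5,6): δ = 111.75°  ·
antipodal pairs: 4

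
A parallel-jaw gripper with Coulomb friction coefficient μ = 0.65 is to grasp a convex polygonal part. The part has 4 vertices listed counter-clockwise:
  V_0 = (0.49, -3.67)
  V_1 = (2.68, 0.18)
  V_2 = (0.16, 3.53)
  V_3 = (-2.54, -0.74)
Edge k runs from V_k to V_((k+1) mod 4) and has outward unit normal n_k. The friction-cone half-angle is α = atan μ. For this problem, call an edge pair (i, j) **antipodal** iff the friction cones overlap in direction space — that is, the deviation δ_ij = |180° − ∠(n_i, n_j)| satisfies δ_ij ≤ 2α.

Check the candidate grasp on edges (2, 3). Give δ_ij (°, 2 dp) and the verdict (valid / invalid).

δ = 101.73°, invalid

α = atan 0.65 = 33.02°;  2α = 66.05°
edge 2: e_2 = (-2.70, -4.27);  n_2 = (-0.8452, +0.5344)
edge 3: e_3 = (+3.03, -2.93);  n_3 = (-0.6951, -0.7189)
∠(n_2, n_3) = 78.27°
δ = |180° − 78.27°| = 101.73°
101.73° > 2α = 66.05°  →  invalid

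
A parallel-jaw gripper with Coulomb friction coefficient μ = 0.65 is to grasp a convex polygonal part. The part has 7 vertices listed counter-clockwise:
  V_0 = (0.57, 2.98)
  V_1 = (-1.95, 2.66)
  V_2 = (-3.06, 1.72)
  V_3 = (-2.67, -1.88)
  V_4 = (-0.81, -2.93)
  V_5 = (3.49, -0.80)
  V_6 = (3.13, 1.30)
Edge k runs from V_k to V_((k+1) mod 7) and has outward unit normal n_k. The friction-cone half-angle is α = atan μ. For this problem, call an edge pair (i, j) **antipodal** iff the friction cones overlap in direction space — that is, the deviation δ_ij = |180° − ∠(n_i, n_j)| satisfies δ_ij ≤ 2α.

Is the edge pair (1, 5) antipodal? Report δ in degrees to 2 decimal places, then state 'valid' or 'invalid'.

δ = 59.47°, valid

α = atan 0.65 = 33.02°;  2α = 66.05°
edge 1: e_1 = (-1.11, -0.94);  n_1 = (-0.6463, +0.7631)
edge 5: e_5 = (-0.36, +2.10);  n_5 = (+0.9856, +0.1690)
∠(n_1, n_5) = 120.53°
δ = |180° − 120.53°| = 59.47°
59.47° ≤ 2α = 66.05°  →  valid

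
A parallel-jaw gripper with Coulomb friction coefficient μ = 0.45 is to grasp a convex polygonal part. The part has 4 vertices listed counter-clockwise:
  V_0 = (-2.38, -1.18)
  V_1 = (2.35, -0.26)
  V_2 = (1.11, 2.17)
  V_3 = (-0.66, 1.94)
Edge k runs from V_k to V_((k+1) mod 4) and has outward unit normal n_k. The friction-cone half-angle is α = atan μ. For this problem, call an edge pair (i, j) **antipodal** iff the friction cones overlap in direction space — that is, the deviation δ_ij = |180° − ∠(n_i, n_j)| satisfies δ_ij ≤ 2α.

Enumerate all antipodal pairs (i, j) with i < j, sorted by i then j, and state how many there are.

α = atan 0.45 = 24.23°;  2α = 48.46°
n_0 = (+0.1909, -0.9816)
n_1 = (+0.8907, +0.4545)
n_2 = (-0.1289, +0.9917)
n_3 = (-0.8757, +0.4828)
  (0,1): δ = 73.97°  ·
  (0,2): δ = 3.60°  ✓
  (0,3): δ = 50.13°  ·
  (1,2): δ = 109.63°  ·
  (1,3): δ = 55.90°  ·
  (2,3): δ = 126.27°  ·
antipodal pairs: 1

count = 1; pairs: (0,2)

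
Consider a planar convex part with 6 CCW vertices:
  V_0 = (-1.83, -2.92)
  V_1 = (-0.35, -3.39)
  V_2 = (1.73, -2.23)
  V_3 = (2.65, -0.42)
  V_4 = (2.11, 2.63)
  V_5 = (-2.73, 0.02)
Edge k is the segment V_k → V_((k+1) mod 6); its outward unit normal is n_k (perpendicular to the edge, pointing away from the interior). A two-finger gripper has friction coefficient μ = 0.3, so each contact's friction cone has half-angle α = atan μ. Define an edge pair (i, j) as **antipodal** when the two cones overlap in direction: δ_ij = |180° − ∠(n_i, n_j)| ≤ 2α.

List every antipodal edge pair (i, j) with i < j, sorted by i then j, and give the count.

α = atan 0.3 = 16.70°;  2α = 33.40°
n_0 = (-0.3027, -0.9531)
n_1 = (+0.4871, -0.8734)
n_2 = (+0.8915, -0.4531)
n_3 = (+0.9847, +0.1743)
n_4 = (-0.4746, +0.8802)
n_5 = (-0.9562, -0.2927)
  (0,1): δ = 133.23°  ·
  (0,2): δ = 99.33°  ·
  (0,3): δ = 62.34°  ·
  (0,4): δ = 45.95°  ·
  (0,5): δ = 124.64°  ·
  (1,2): δ = 146.09°  ·
  (1,3): δ = 109.11°  ·
  (1,4): δ = 0.81°  ✓
  (1,5): δ = 77.87°  ·
  (2,3): δ = 143.02°  ·
  (2,4): δ = 34.72°  ·
  (2,5): δ = 43.96°  ·
  (3,4): δ = 71.70°  ·
  (3,5): δ = 6.98°  ✓
  (4,5): δ = 101.32°  ·
antipodal pairs: 2

count = 2; pairs: (1,4), (3,5)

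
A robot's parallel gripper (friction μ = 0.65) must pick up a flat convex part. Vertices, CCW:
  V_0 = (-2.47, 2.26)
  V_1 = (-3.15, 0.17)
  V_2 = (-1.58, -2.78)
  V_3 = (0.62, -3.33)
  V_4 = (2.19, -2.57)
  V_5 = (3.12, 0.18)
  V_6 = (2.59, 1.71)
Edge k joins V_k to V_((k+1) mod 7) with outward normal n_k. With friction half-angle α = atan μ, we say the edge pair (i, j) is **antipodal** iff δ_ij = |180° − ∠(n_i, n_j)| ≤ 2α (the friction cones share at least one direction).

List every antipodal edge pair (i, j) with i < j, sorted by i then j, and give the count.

count = 9; pairs: (0,3), (0,4), (0,5), (1,4), (1,5), (1,6), (2,5), (2,6), (3,6)

α = atan 0.65 = 33.02°;  2α = 66.05°
n_0 = (-0.9509, +0.3094)
n_1 = (-0.8828, -0.4698)
n_2 = (-0.2425, -0.9701)
n_3 = (+0.4357, -0.9001)
n_4 = (+0.9473, -0.3204)
n_5 = (+0.9449, +0.3273)
n_6 = (+0.1081, +0.9941)
  (0,1): δ = 133.96°  ·
  (0,2): δ = 86.01°  ·
  (0,3): δ = 46.15°  ✓
  (0,4): δ = 0.66°  ✓
  (0,5): δ = 37.13°  ✓
  (0,6): δ = 101.82°  ·
  (1,2): δ = 132.06°  ·
  (1,3): δ = 92.19°  ·
  (1,4): δ = 46.71°  ✓
  (1,5): δ = 8.92°  ✓
  (1,6): δ = 55.77°  ✓
  (2,3): δ = 140.13°  ·
  (2,4): δ = 94.65°  ·
  (2,5): δ = 56.86°  ✓
  (2,6): δ = 7.83°  ✓
  (3,4): δ = 134.52°  ·
  (3,5): δ = 96.72°  ·
  (3,6): δ = 32.03°  ✓
  (4,5): δ = 142.21°  ·
  (4,6): δ = 77.52°  ·
  (5,6): δ = 115.31°  ·
antipodal pairs: 9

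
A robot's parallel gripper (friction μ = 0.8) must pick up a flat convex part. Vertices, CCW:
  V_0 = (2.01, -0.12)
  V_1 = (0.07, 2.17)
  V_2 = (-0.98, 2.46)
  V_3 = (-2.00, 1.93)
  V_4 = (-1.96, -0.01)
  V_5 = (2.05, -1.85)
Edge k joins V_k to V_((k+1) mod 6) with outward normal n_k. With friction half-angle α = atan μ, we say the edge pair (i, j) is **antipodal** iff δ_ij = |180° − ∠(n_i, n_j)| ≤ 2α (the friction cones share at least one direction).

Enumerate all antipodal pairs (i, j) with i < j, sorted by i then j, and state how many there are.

count = 8; pairs: (0,3), (0,4), (1,3), (1,4), (2,4), (2,5), (3,5), (4,5)

α = atan 0.8 = 38.66°;  2α = 77.32°
n_0 = (+0.7630, +0.6464)
n_1 = (+0.2662, +0.9639)
n_2 = (-0.4611, +0.8874)
n_3 = (-0.9998, -0.0206)
n_4 = (-0.4170, -0.9089)
n_5 = (+0.9997, +0.0231)
  (0,1): δ = 145.71°  ·
  (0,2): δ = 102.81°  ·
  (0,3): δ = 39.09°  ✓
  (0,4): δ = 25.08°  ✓
  (0,5): δ = 141.05°  ·
  (1,2): δ = 137.10°  ·
  (1,3): δ = 73.38°  ✓
  (1,4): δ = 9.21°  ✓
  (1,5): δ = 106.76°  ·
  (2,3): δ = 116.28°  ·
  (2,4): δ = 52.10°  ✓
  (2,5): δ = 63.87°  ✓
  (3,4): δ = 115.83°  ·
  (3,5): δ = 0.14°  ✓
  (4,5): δ = 64.03°  ✓
antipodal pairs: 8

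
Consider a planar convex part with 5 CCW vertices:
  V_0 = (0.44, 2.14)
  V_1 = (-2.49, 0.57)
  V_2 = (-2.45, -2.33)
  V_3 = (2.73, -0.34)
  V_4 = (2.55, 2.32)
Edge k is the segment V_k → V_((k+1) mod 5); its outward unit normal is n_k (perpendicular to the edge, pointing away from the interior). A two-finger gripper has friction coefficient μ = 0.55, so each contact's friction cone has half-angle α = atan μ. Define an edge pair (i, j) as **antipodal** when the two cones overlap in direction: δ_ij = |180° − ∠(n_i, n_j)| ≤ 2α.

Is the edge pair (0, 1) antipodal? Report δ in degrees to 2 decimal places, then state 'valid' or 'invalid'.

α = atan 0.55 = 28.81°;  2α = 57.62°
edge 0: e_0 = (-2.93, -1.57);  n_0 = (-0.4723, +0.8814)
edge 1: e_1 = (+0.04, -2.90);  n_1 = (-0.9999, -0.0138)
∠(n_0, n_1) = 62.61°
δ = |180° − 62.61°| = 117.39°
117.39° > 2α = 57.62°  →  invalid

δ = 117.39°, invalid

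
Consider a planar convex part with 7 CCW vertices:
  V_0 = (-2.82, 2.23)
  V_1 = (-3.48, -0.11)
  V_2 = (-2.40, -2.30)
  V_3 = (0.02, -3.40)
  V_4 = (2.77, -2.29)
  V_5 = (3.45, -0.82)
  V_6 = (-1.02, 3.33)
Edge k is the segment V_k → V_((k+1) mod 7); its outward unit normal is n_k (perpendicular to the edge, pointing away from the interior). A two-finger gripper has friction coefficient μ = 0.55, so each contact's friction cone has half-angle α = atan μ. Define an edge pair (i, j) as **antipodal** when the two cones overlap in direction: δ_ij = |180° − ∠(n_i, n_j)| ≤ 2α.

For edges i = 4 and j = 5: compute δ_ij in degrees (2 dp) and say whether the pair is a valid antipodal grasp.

α = atan 0.55 = 28.81°;  2α = 57.62°
edge 4: e_4 = (+0.68, +1.47);  n_4 = (+0.9076, -0.4198)
edge 5: e_5 = (-4.47, +4.15);  n_5 = (+0.6804, +0.7329)
∠(n_4, n_5) = 71.95°
δ = |180° − 71.95°| = 108.05°
108.05° > 2α = 57.62°  →  invalid

δ = 108.05°, invalid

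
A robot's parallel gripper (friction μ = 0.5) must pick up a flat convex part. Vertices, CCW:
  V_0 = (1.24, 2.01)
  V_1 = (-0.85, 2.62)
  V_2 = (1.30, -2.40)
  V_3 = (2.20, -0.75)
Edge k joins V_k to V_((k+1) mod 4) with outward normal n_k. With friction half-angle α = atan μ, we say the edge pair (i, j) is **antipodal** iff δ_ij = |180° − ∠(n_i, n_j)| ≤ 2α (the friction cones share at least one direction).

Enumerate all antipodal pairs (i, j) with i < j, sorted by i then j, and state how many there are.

α = atan 0.5 = 26.57°;  2α = 53.13°
n_0 = (+0.2802, +0.9599)
n_1 = (-0.9192, -0.3937)
n_2 = (+0.8779, -0.4789)
n_3 = (+0.9445, +0.3285)
  (0,1): δ = 50.54°  ✓
  (0,2): δ = 77.66°  ·
  (0,3): δ = 125.45°  ·
  (1,2): δ = 51.80°  ✓
  (1,3): δ = 4.01°  ✓
  (2,3): δ = 132.21°  ·
antipodal pairs: 3

count = 3; pairs: (0,1), (1,2), (1,3)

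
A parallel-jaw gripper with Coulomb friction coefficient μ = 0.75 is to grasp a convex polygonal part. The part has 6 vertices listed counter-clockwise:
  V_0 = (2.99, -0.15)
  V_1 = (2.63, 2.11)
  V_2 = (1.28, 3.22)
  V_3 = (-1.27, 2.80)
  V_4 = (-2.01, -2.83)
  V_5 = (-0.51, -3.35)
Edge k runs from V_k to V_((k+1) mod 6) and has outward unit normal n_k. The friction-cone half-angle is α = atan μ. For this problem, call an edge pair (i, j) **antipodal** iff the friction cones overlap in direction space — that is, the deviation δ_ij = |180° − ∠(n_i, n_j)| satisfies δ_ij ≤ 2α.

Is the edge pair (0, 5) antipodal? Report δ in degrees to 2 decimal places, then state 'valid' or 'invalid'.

δ = 123.39°, invalid

α = atan 0.75 = 36.87°;  2α = 73.74°
edge 0: e_0 = (-0.36, +2.26);  n_0 = (+0.9875, +0.1573)
edge 5: e_5 = (+3.50, +3.20);  n_5 = (+0.6748, -0.7380)
∠(n_0, n_5) = 56.61°
δ = |180° − 56.61°| = 123.39°
123.39° > 2α = 73.74°  →  invalid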